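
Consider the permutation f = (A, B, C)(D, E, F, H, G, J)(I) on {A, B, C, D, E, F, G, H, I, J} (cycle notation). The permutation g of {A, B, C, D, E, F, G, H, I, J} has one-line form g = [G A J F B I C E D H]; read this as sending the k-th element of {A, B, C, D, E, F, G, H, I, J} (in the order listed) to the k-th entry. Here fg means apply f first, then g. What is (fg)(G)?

H

First apply f: f(G) = J, then g(J) = H. Thus (fg)(G) = H.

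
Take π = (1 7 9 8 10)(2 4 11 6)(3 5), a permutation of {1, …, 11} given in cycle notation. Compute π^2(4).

6

4 lies in the 4-cycle (2 4 11 6).
Advancing 2 steps from 4: 4 → 11 → 6.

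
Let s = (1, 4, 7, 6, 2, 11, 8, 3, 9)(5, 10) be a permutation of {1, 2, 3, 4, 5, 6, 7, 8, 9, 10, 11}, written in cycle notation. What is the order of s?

The disjoint cycles have lengths 9, 2.
The order is lcm(9, 2) = 18.

18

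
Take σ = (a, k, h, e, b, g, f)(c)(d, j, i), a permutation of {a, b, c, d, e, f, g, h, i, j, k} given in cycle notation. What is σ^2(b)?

f

b lies in the 7-cycle (a, k, h, e, b, g, f).
Advancing 2 steps from b: b → g → f.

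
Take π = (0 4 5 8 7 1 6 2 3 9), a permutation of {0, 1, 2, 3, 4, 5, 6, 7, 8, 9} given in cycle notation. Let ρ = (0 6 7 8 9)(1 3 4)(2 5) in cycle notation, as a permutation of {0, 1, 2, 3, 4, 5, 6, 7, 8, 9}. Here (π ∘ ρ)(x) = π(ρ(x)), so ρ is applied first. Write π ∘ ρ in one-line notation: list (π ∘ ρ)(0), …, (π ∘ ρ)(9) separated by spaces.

(π ∘ ρ)(x) = π(ρ(x)). Computing each image: π(ρ(0)) = π(6) = 2, π(ρ(1)) = π(3) = 9, π(ρ(2)) = π(5) = 8, π(ρ(3)) = π(4) = 5, π(ρ(4)) = π(1) = 6, π(ρ(5)) = π(2) = 3, π(ρ(6)) = π(7) = 1, π(ρ(7)) = π(8) = 7, π(ρ(8)) = π(9) = 0, π(ρ(9)) = π(0) = 4.
Hence π ∘ ρ = [2 9 8 5 6 3 1 7 0 4].

2 9 8 5 6 3 1 7 0 4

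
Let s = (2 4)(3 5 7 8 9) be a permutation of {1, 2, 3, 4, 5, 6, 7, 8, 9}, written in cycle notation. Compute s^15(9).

9

9 lies in the 5-cycle (3 5 7 8 9).
On a 5-cycle, s^5 is the identity, so s^15 = s^0 there (15 ≡ 0 mod 5).
So s^15(9) = 9.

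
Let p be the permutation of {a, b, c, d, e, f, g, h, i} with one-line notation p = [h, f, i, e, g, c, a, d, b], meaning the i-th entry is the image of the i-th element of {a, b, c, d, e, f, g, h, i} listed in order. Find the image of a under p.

a is element number 1 of the domain, and entry number 1 of the one-line form is h, so p(a) = h.

h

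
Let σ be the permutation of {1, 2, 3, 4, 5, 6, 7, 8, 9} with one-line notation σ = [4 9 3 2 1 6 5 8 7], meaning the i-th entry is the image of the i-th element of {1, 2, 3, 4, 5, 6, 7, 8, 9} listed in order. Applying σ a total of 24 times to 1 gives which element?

1

Tracing 1 → 4 → … returns to 1 after 6 steps, so 1 lies in a 6-cycle (1, 4, 2, 9, 7, 5).
Powers repeat with period 6 on this cycle, and 24 mod 6 = 0, so σ^24(1) = σ^0(1).
So σ^24(1) = 1.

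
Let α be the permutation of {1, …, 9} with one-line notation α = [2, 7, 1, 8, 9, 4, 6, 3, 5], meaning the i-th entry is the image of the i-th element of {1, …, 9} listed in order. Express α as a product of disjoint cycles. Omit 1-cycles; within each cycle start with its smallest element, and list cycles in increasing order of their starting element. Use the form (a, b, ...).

From 1: 1 → 2 → 7 → 6 → 4 → 8 → 3 → 1, closing the cycle (1, 2, 7, 6, 4, 8, 3).
Repeating from the next unused element and collecting all non-trivial cycles gives (1, 2, 7, 6, 4, 8, 3)(5, 9).

(1, 2, 7, 6, 4, 8, 3)(5, 9)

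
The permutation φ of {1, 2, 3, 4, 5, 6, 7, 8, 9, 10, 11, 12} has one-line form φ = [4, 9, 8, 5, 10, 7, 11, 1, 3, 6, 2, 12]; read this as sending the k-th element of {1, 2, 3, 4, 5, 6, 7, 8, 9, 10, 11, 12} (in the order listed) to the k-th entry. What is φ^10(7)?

Tracing 7 → 11 → … returns to 7 after 11 steps, so 7 lies in an 11-cycle (1, 4, 5, 10, 6, 7, 11, 2, 9, 3, 8).
Advancing 10 steps from 7: 7 → 11 → 2 → 9 → 3 → 8 → 1 → 4 → 5 → 10 → 6.

6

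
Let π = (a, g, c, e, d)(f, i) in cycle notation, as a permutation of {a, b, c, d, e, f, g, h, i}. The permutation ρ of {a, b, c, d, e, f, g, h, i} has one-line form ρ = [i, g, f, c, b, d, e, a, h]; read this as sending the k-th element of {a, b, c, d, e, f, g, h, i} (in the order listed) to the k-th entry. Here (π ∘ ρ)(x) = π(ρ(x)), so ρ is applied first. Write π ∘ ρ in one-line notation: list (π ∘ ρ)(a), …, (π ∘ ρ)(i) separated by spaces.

(π ∘ ρ)(x) = π(ρ(x)). Computing each image: π(ρ(a)) = π(i) = f, π(ρ(b)) = π(g) = c, π(ρ(c)) = π(f) = i, π(ρ(d)) = π(c) = e, π(ρ(e)) = π(b) = b, π(ρ(f)) = π(d) = a, π(ρ(g)) = π(e) = d, π(ρ(h)) = π(a) = g, π(ρ(i)) = π(h) = h.
Hence π ∘ ρ = [f c i e b a d g h].

f c i e b a d g h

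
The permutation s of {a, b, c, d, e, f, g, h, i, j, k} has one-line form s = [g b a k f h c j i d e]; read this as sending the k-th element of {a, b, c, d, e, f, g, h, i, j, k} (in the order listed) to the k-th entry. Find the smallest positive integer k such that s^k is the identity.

6

The disjoint-cycle form of s has cycle lengths 6, 3, 1, 1.
The order is lcm(6, 3) = 6.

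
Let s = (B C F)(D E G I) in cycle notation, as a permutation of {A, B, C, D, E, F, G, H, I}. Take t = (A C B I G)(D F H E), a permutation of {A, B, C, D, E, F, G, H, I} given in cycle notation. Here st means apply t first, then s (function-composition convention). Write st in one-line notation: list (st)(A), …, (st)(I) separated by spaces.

(st)(x) = s(t(x)). Computing each image: s(t(A)) = s(C) = F, s(t(B)) = s(I) = D, s(t(C)) = s(B) = C, s(t(D)) = s(F) = B, s(t(E)) = s(D) = E, s(t(F)) = s(H) = H, s(t(G)) = s(A) = A, s(t(H)) = s(E) = G, s(t(I)) = s(G) = I.
Hence st = [F D C B E H A G I].

F D C B E H A G I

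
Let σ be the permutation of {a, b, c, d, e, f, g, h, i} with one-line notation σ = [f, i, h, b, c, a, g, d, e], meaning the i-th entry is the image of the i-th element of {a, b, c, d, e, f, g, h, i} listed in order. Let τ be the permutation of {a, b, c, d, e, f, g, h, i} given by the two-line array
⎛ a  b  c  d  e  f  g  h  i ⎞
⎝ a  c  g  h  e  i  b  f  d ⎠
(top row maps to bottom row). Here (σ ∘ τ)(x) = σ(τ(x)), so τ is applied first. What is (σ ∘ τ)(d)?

d

τ(d) = h, then σ(h) = d; composing gives (σ ∘ τ)(d) = d.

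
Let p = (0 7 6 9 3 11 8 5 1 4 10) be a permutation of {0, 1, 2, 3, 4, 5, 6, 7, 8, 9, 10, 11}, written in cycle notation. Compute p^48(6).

8

6 lies in the 11-cycle (0 7 6 9 3 11 8 5 1 4 10).
Powers repeat with period 11 on this cycle, and 48 mod 11 = 4, so p^48(6) = p^4(6).
Advancing 4 steps from 6: 6 → 9 → 3 → 11 → 8.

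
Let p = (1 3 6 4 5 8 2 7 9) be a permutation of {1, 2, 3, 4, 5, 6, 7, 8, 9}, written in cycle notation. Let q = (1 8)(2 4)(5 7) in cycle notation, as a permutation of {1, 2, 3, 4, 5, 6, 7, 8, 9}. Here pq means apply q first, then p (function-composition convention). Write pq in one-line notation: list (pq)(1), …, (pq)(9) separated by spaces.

(pq)(x) = p(q(x)). Computing each image: p(q(1)) = p(8) = 2, p(q(2)) = p(4) = 5, p(q(3)) = p(3) = 6, p(q(4)) = p(2) = 7, p(q(5)) = p(7) = 9, p(q(6)) = p(6) = 4, p(q(7)) = p(5) = 8, p(q(8)) = p(1) = 3, p(q(9)) = p(9) = 1.
Hence pq = [2 5 6 7 9 4 8 3 1].

2 5 6 7 9 4 8 3 1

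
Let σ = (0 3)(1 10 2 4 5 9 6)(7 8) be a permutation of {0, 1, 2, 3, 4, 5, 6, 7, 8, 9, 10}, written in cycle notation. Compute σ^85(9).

6

9 lies in the 7-cycle (1 10 2 4 5 9 6).
Since the cycle has length 7, σ^85 acts on it the same as σ^1 (85 mod 7 = 1).
Advancing 1 step from 9: 9 → 6.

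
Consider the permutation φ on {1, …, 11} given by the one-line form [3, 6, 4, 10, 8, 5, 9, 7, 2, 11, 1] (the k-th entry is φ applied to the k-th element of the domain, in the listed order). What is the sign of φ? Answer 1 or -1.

-1

In disjoint-cycle form the cycle lengths are 6, 5.
A cycle of length ℓ contributes ℓ−1 transpositions, so φ is a product of 5 + 4 = 9 transpositions — odd.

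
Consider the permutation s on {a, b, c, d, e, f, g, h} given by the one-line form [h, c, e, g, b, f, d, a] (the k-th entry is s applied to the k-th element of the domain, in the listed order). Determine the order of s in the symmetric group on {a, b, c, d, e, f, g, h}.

The disjoint-cycle form of s has cycle lengths 3, 2, 2, 1.
Since disjoint cycles commute, ord(s) = lcm(3, 2, 2) = 6.

6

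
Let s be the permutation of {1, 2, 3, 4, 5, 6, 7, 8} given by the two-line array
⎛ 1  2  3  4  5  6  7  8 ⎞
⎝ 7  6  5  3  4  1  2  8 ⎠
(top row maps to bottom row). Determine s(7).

2

The entry below 7 in the array is 2, so s(7) = 2.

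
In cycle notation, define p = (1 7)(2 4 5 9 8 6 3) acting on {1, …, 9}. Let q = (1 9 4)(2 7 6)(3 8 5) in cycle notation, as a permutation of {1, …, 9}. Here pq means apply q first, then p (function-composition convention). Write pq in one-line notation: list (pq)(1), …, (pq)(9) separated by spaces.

8 1 6 7 2 4 3 9 5

For each element, apply q then p: 1 → 9 → 8; 2 → 7 → 1; 3 → 8 → 6; 4 → 1 → 7; 5 → 3 → 2; 6 → 2 → 4; 7 → 6 → 3; 8 → 5 → 9; 9 → 4 → 5.
So pq in one-line form is 8 1 6 7 2 4 3 9 5.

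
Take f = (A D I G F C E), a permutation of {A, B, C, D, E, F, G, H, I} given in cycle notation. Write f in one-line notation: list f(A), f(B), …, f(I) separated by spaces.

Each element maps to the next entry in its cycle (wrapping to the front): A→D, B→B, C→E, D→I, E→A, F→C, G→F, H→H, I→G.
So the one-line form is D B E I A C F H G.

D B E I A C F H G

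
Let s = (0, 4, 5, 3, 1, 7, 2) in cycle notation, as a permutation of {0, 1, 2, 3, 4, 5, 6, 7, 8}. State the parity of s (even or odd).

even

The cycle lengths are 7, 1, 1.
A cycle is odd iff its length is even; s has 0 even-length cycles, so sgn(s) = (−1)^0 and s is even.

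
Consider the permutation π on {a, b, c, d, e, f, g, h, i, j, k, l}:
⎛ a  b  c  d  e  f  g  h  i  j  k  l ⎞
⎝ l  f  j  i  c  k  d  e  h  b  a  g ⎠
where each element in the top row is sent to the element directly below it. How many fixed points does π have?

No element satisfies π(x) = x, so there are 0 fixed points.

0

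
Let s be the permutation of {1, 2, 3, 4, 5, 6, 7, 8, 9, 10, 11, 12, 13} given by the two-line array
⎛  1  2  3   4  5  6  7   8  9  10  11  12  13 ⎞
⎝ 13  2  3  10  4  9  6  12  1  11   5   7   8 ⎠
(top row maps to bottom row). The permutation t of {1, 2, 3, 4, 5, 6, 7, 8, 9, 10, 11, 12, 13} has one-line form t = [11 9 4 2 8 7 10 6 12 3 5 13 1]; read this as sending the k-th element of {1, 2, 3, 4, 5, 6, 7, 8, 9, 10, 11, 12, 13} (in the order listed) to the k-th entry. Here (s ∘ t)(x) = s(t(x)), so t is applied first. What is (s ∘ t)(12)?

8

First apply t: t(12) = 13, then s(13) = 8. Thus (s ∘ t)(12) = 8.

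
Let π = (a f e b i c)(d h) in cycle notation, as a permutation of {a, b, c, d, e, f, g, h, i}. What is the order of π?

6

The disjoint cycles have lengths 6, 2, 1.
The order of π is the least common multiple of its cycle lengths: lcm(6, 2) = 6.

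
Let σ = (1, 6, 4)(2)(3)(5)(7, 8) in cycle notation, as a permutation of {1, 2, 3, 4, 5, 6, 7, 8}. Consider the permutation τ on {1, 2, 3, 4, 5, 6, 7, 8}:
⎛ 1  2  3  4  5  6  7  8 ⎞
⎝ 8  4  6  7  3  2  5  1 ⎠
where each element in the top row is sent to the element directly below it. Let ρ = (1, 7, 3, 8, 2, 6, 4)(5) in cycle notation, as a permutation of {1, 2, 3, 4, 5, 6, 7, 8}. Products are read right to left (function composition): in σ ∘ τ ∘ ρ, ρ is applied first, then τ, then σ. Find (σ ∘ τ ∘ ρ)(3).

6

(σ ∘ τ ∘ ρ)(3) = σ(τ(ρ(3))). ρ(3) = 8, then τ(8) = 1, then σ(1) = 6, so the result is 6.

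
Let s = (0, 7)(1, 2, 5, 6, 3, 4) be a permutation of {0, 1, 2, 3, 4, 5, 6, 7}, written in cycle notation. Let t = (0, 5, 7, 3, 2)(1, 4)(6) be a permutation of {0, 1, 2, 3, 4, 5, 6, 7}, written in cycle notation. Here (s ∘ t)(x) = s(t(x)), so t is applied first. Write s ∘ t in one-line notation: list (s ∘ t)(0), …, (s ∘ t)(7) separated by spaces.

Chase each element through t then s: 0 → 5 → 6; 1 → 4 → 1; 2 → 0 → 7; 3 → 2 → 5; 4 → 1 → 2; 5 → 7 → 0; 6 → 6 → 3; 7 → 3 → 4.
Collecting the images, s ∘ t = [6 1 7 5 2 0 3 4].

6 1 7 5 2 0 3 4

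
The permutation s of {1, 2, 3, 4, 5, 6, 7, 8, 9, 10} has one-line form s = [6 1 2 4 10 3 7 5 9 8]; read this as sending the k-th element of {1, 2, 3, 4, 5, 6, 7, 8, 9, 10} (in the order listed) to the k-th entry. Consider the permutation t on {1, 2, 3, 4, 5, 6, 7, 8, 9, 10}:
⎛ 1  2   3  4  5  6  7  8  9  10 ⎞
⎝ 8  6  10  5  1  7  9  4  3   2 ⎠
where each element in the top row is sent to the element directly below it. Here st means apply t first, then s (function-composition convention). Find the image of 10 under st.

t(10) = 2, then s(2) = 1; composing gives (st)(10) = 1.

1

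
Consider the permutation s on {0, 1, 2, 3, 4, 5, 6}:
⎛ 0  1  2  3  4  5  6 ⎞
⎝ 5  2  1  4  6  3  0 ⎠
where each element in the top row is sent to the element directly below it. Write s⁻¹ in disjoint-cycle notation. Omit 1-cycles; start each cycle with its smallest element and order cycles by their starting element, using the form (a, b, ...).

First write s in disjoint cycles: (0, 5, 3, 4, 6)(1, 2).
Reversing each cycle (and rotating so the smallest element leads) gives s⁻¹ = (0, 6, 4, 3, 5)(1, 2).

(0, 6, 4, 3, 5)(1, 2)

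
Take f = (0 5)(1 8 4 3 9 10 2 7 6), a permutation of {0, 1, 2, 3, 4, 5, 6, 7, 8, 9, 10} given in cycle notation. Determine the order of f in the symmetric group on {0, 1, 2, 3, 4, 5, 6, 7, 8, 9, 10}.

18

The disjoint cycles have lengths 9, 2.
The order is lcm(9, 2) = 18.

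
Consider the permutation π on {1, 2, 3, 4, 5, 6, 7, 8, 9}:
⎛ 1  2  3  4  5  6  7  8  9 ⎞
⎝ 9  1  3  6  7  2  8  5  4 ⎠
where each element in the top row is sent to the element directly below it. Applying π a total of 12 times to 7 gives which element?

7

Tracing 7 → 8 → … returns to 7 after 3 steps, so 7 lies in a 3-cycle (5, 7, 8).
Powers repeat with period 3 on this cycle, and 12 mod 3 = 0, so π^12(7) = π^0(7).
So π^12(7) = 7.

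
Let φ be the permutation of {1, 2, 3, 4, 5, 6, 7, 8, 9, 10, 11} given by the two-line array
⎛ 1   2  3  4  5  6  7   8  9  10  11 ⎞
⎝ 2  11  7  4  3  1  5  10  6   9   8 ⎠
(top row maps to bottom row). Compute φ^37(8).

Tracing 8 → 10 → … returns to 8 after 7 steps, so 8 lies in a 7-cycle (1 2 11 8 10 9 6).
Since the cycle has length 7, φ^37 acts on it the same as φ^2 (37 mod 7 = 2).
Stepping 2 places around the cycle: 8 → 10 → 9.

9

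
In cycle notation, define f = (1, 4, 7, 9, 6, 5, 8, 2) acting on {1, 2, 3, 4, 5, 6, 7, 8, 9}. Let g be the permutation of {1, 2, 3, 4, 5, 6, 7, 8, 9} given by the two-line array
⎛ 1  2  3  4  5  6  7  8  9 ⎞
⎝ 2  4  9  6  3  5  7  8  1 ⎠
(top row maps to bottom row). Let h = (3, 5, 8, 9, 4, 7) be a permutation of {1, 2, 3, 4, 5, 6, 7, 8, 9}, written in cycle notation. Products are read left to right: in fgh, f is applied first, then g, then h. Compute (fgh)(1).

Apply the permutations in order: f(1) = 4, then g(4) = 6, then h(6) = 6. So (fgh)(1) = 6.

6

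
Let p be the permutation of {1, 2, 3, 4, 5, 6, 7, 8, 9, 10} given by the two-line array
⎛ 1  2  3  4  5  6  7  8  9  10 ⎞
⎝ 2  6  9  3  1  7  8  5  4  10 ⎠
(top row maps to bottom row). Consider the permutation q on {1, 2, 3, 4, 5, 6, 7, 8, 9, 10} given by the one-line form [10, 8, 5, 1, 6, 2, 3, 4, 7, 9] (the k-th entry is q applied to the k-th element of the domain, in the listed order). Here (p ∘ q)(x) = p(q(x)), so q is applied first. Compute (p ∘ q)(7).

9

(p ∘ q)(7) = p(q(7)). q(7) = 3, then p(3) = 9. So (p ∘ q)(7) = 9.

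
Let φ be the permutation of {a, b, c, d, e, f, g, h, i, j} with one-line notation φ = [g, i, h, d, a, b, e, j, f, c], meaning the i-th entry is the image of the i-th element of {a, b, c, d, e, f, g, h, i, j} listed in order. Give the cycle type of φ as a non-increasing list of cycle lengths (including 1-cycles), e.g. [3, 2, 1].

[3, 3, 3, 1]

The disjoint cycles are (a g e)(b i f)(c h j)(d), with lengths 3, 3, 3, 1 in non-increasing order.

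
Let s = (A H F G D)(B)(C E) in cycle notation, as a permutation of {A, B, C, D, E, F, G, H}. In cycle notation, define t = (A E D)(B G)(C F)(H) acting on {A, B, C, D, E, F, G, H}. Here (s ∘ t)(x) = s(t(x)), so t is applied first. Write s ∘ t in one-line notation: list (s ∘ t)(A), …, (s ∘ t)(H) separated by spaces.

(s ∘ t)(x) = s(t(x)). Computing each image: s(t(A)) = s(E) = C, s(t(B)) = s(G) = D, s(t(C)) = s(F) = G, s(t(D)) = s(A) = H, s(t(E)) = s(D) = A, s(t(F)) = s(C) = E, s(t(G)) = s(B) = B, s(t(H)) = s(H) = F.
Hence s ∘ t = [C D G H A E B F].

C D G H A E B F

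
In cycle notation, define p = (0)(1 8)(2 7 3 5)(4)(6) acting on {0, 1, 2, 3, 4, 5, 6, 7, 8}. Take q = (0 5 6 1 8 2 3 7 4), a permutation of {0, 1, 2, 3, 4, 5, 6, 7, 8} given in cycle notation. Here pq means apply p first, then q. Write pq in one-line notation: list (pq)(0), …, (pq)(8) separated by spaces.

5 2 4 6 0 3 1 7 8

(pq)(x) = q(p(x)). Computing each image: q(p(0)) = q(0) = 5, q(p(1)) = q(8) = 2, q(p(2)) = q(7) = 4, q(p(3)) = q(5) = 6, q(p(4)) = q(4) = 0, q(p(5)) = q(2) = 3, q(p(6)) = q(6) = 1, q(p(7)) = q(3) = 7, q(p(8)) = q(1) = 8.
Hence pq = [5 2 4 6 0 3 1 7 8].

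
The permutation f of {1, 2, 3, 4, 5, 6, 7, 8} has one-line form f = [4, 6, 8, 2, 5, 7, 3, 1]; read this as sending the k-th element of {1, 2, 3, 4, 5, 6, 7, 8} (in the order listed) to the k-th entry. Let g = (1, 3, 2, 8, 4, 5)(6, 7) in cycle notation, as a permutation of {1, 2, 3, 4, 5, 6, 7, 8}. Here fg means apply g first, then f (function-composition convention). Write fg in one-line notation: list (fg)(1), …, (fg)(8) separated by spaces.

8 1 6 5 4 3 7 2

(fg)(x) = f(g(x)). Computing each image: f(g(1)) = f(3) = 8, f(g(2)) = f(8) = 1, f(g(3)) = f(2) = 6, f(g(4)) = f(5) = 5, f(g(5)) = f(1) = 4, f(g(6)) = f(7) = 3, f(g(7)) = f(6) = 7, f(g(8)) = f(4) = 2.
Hence fg = [8 1 6 5 4 3 7 2].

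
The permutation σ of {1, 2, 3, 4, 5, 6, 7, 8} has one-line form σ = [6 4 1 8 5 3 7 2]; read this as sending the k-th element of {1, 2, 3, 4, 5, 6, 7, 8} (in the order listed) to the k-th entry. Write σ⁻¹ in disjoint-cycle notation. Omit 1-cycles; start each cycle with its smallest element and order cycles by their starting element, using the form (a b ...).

(1 3 6)(2 8 4)

First write σ in disjoint cycles: (1 6 3)(2 4 8).
Reversing each cycle (and rotating so the smallest element leads) gives σ⁻¹ = (1 3 6)(2 8 4).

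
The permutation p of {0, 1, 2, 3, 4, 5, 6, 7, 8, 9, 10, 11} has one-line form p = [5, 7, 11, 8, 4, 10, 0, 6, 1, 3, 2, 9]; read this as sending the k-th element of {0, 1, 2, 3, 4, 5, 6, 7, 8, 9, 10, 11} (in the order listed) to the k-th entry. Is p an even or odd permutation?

even

In disjoint-cycle form the cycle lengths are 11, 1.
A cycle of length ℓ contributes ℓ−1 transpositions, so p is a product of 10 transpositions — even.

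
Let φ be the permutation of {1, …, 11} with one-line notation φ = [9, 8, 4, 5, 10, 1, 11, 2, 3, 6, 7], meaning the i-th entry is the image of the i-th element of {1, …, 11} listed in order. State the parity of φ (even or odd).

even

In disjoint-cycle form the cycle lengths are 7, 2, 2.
A cycle of length ℓ contributes ℓ−1 transpositions, so φ is a product of 6 + 1 + 1 = 8 transpositions — even.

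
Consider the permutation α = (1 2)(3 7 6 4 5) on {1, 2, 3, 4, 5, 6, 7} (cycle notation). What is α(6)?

Within (3 7 6 4 5), 6 ↦ 4.

4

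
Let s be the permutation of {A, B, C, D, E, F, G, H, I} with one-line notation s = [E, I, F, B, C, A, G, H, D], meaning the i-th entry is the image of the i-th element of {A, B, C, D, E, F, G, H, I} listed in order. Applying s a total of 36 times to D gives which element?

D

Tracing D → B → … returns to D after 3 steps, so D lies in a 3-cycle (B I D).
Powers repeat with period 3 on this cycle, and 36 mod 3 = 0, so s^36(D) = s^0(D).
So s^36(D) = D.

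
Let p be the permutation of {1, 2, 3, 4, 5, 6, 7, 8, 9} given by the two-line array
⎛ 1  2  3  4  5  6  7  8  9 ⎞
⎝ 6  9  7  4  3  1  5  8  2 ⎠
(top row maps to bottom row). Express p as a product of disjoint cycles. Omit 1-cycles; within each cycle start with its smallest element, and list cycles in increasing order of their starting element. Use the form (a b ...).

Start at 1 and follow images: 1 → 6 → 1, giving the cycle (1 6).
Continuing from each remaining unvisited element yields (1 6)(2 9)(3 7 5).

(1 6)(2 9)(3 7 5)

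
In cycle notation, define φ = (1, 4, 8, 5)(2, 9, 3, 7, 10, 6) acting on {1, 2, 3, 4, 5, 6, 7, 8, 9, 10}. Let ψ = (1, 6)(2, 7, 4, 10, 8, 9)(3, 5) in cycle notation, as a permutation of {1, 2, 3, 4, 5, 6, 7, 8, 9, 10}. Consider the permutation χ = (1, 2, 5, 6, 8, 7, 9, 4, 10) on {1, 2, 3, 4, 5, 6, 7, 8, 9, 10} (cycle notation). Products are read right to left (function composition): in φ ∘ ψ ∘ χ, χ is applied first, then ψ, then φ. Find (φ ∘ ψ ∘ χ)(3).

1

Apply the permutations in order: χ(3) = 3, then ψ(3) = 5, then φ(5) = 1. So (φ ∘ ψ ∘ χ)(3) = 1.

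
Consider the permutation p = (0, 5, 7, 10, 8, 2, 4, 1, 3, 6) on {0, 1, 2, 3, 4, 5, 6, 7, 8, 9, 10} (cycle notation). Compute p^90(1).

1

1 lies in the 10-cycle (0, 5, 7, 10, 8, 2, 4, 1, 3, 6).
Since the cycle has length 10, p^90 acts on it the same as p^0 (90 mod 10 = 0).
So p^90(1) = 1.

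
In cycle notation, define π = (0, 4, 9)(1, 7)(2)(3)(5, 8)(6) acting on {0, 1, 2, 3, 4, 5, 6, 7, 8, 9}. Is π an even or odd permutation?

even

The cycle lengths are 3, 2, 2, 1, 1, 1.
A cycle of length ℓ contributes ℓ−1 transpositions, so π is a product of 2 + 1 + 1 = 4 transpositions — even.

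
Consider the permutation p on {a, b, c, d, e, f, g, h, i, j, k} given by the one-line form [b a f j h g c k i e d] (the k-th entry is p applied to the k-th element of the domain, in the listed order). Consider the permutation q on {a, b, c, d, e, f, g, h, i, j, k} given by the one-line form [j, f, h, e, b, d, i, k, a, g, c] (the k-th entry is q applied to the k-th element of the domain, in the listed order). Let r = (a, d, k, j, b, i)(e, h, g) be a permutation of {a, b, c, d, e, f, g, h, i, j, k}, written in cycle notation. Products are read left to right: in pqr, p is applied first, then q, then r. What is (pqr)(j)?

Apply the permutations in order: p(j) = e, then q(e) = b, then r(b) = i. So (pqr)(j) = i.

i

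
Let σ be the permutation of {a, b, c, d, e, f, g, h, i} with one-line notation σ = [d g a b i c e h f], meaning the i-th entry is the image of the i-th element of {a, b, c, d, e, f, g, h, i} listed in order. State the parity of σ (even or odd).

odd

In disjoint-cycle form the cycle lengths are 8, 1.
A cycle of length ℓ contributes ℓ−1 transpositions, so σ is a product of 7 transpositions — odd.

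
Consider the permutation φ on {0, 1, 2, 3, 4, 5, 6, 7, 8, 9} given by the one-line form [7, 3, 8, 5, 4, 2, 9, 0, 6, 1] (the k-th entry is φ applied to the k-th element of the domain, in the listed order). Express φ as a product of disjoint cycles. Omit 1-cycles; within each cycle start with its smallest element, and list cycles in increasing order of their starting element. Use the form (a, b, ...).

Iterating φ from 0 gives 0 → 7 → 0; that is the 2-cycle (0, 7).
Continuing from each remaining unvisited element yields (0, 7)(1, 3, 5, 2, 8, 6, 9).

(0, 7)(1, 3, 5, 2, 8, 6, 9)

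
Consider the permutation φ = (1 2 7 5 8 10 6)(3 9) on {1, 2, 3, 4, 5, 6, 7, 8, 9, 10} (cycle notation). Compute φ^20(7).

7 lies in the 7-cycle (1 2 7 5 8 10 6).
Since the cycle has length 7, φ^20 acts on it the same as φ^6 (20 mod 7 = 6).
Advancing 6 steps from 7: 7 → 5 → 8 → 10 → 6 → 1 → 2.

2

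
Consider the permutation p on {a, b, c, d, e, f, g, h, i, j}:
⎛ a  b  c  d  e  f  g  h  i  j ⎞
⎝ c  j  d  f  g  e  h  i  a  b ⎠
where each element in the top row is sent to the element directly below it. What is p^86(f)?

Tracing f → e → … returns to f after 8 steps, so f lies in an 8-cycle (a c d f e g h i).
On an 8-cycle, p^8 is the identity, so p^86 = p^6 there (86 ≡ 6 mod 8).
Advancing 6 steps from f: f → e → g → h → i → a → c.

c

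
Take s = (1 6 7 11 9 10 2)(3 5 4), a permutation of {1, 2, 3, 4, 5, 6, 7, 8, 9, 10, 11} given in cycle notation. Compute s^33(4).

4 lies in the 3-cycle (3 5 4).
Since the cycle has length 3, s^33 acts on it the same as s^0 (33 mod 3 = 0).
So s^33(4) = 4.

4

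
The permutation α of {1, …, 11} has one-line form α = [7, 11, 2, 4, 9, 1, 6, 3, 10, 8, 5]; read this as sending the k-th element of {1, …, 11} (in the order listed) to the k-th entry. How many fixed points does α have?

1

The fixed points (elements with α(x) = x) are {4}, so there is 1.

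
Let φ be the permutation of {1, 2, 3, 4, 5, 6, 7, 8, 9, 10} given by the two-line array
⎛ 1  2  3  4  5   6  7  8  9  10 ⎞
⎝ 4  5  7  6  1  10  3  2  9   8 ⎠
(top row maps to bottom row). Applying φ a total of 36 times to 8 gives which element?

2

Tracing 8 → 2 → … returns to 8 after 7 steps, so 8 lies in a 7-cycle (1, 4, 6, 10, 8, 2, 5).
On a 7-cycle, φ^7 is the identity, so φ^36 = φ^1 there (36 ≡ 1 mod 7).
Stepping 1 place around the cycle: 8 → 2.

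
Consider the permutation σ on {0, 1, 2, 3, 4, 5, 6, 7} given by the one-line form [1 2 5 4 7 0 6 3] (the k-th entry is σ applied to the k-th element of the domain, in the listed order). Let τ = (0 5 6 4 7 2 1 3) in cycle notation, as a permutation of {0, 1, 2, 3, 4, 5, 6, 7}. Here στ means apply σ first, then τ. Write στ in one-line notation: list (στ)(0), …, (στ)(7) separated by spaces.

(στ)(x) = τ(σ(x)). Computing each image: τ(σ(0)) = τ(1) = 3, τ(σ(1)) = τ(2) = 1, τ(σ(2)) = τ(5) = 6, τ(σ(3)) = τ(4) = 7, τ(σ(4)) = τ(7) = 2, τ(σ(5)) = τ(0) = 5, τ(σ(6)) = τ(6) = 4, τ(σ(7)) = τ(3) = 0.
Hence στ = [3 1 6 7 2 5 4 0].

3 1 6 7 2 5 4 0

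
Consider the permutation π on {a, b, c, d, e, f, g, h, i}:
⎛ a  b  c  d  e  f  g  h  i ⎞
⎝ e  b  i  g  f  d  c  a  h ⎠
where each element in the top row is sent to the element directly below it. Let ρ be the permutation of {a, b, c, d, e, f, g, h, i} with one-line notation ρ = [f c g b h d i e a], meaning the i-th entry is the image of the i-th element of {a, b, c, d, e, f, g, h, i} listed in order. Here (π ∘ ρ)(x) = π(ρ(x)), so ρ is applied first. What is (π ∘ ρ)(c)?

c

First apply ρ: ρ(c) = g, then π(g) = c. Thus (π ∘ ρ)(c) = c.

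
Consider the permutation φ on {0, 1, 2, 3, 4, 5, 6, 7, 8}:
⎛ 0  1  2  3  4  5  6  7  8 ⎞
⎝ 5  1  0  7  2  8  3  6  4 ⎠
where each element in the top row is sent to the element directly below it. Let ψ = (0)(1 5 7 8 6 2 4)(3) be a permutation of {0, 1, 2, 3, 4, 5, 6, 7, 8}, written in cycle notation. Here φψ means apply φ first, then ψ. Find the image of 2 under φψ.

φ(2) = 0, then ψ(0) = 0; composing gives (φψ)(2) = 0.

0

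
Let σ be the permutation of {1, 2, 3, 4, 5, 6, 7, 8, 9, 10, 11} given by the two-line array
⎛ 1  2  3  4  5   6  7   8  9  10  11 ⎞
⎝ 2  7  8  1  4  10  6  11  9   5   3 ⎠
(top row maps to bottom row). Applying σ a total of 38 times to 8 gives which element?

Tracing 8 → 11 → … returns to 8 after 3 steps, so 8 lies in a 3-cycle (3, 8, 11).
Powers repeat with period 3 on this cycle, and 38 mod 3 = 2, so σ^38(8) = σ^2(8).
Stepping 2 places around the cycle: 8 → 11 → 3.

3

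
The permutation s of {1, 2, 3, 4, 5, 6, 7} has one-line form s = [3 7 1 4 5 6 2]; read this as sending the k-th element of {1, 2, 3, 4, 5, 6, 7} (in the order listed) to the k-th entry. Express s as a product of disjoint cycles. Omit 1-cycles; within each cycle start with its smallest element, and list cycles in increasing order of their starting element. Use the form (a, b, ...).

(1, 3)(2, 7)

From 1: 1 → 3 → 1, closing the cycle (1, 3).
Continuing from each remaining unvisited element yields (1, 3)(2, 7).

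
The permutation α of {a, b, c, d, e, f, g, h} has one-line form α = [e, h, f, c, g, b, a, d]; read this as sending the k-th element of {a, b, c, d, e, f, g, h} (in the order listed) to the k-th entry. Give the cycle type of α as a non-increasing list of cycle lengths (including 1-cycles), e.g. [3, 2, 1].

[5, 3]

The disjoint cycles are (a e g)(b h d c f), with lengths 5, 3 in non-increasing order.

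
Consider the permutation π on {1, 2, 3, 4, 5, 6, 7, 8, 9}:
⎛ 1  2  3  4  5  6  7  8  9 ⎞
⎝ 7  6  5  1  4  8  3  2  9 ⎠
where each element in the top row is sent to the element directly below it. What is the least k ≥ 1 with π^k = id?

The disjoint-cycle form of π has cycle lengths 5, 3, 1.
The order of π is the least common multiple of its cycle lengths: lcm(5, 3) = 15.

15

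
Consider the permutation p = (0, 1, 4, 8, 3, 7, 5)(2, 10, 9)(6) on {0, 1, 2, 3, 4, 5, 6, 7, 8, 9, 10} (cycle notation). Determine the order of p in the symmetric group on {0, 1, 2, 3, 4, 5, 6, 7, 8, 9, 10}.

The disjoint cycles have lengths 7, 3, 1.
The order of p is the least common multiple of its cycle lengths: lcm(7, 3) = 21.

21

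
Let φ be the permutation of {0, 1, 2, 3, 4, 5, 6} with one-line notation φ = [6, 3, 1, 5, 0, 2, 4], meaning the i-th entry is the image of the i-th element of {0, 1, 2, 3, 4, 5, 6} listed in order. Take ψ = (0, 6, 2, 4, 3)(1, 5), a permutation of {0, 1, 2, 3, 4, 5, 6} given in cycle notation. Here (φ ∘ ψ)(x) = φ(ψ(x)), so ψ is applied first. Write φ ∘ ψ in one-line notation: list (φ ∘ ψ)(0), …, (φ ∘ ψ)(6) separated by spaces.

4 2 0 6 5 3 1

For each element, apply ψ then φ: 0 → 6 → 4; 1 → 5 → 2; 2 → 4 → 0; 3 → 0 → 6; 4 → 3 → 5; 5 → 1 → 3; 6 → 2 → 1.
Collecting the images, φ ∘ ψ = [4 2 0 6 5 3 1].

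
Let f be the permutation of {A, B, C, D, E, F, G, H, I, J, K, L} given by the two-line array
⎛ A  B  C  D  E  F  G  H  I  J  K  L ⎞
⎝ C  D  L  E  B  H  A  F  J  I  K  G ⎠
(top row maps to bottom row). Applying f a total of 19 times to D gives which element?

Tracing D → E → … returns to D after 3 steps, so D lies in a 3-cycle (B, D, E).
Since the cycle has length 3, f^19 acts on it the same as f^1 (19 mod 3 = 1).
Advancing 1 step from D: D → E.

E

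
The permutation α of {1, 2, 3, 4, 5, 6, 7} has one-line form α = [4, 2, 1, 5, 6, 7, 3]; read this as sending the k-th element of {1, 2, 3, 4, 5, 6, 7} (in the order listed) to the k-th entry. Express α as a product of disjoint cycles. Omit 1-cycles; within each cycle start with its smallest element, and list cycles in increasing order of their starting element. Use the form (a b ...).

(1 4 5 6 7 3)

Iterating α from 1 gives 1 → 4 → 5 → 6 → 7 → 3 → 1; that is the 6-cycle (1 4 5 6 7 3).
Continuing from each remaining unvisited element yields (1 4 5 6 7 3).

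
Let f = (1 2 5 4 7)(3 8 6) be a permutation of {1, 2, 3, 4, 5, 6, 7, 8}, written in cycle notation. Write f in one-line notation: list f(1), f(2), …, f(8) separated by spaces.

Image by image: 1↦2, 2↦5, 3↦8, 4↦7, 5↦4, 6↦3, 7↦1, 8↦6.
So the one-line form is 2 5 8 7 4 3 1 6.

2 5 8 7 4 3 1 6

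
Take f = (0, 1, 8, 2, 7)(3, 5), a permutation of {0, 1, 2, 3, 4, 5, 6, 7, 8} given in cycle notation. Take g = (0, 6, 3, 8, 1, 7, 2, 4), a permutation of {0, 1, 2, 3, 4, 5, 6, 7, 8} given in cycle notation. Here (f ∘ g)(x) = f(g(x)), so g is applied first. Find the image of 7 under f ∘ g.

7

First apply g: g(7) = 2, then f(2) = 7. Thus (f ∘ g)(7) = 7.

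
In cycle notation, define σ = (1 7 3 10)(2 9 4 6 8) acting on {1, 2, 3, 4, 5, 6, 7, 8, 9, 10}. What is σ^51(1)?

10

1 lies in the 4-cycle (1 7 3 10).
Powers repeat with period 4 on this cycle, and 51 mod 4 = 3, so σ^51(1) = σ^3(1).
Stepping 3 places around the cycle: 1 → 7 → 3 → 10.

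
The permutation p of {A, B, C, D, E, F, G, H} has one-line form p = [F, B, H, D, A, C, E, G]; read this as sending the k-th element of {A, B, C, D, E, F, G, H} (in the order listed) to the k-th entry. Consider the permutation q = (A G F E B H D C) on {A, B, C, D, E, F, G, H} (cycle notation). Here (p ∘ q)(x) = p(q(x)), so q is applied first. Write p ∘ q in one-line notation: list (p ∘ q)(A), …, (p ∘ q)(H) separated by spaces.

For each element, apply q then p: A → G → E; B → H → G; C → A → F; D → C → H; E → B → B; F → E → A; G → F → C; H → D → D.
So p ∘ q in one-line form is E G F H B A C D.

E G F H B A C D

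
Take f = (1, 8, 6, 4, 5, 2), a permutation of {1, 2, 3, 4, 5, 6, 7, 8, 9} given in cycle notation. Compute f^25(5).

2

5 lies in the 6-cycle (1, 8, 6, 4, 5, 2).
Since the cycle has length 6, f^25 acts on it the same as f^1 (25 mod 6 = 1).
Stepping 1 place around the cycle: 5 → 2.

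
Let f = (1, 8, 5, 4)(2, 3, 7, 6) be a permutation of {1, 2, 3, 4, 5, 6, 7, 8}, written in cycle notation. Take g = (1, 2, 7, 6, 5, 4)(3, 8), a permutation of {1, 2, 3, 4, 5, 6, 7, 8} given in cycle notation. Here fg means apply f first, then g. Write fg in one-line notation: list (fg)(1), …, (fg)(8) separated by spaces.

3 8 6 2 1 7 5 4

(fg)(x) = g(f(x)). Computing each image: g(f(1)) = g(8) = 3, g(f(2)) = g(3) = 8, g(f(3)) = g(7) = 6, g(f(4)) = g(1) = 2, g(f(5)) = g(4) = 1, g(f(6)) = g(2) = 7, g(f(7)) = g(6) = 5, g(f(8)) = g(5) = 4.
Hence fg = [3 8 6 2 1 7 5 4].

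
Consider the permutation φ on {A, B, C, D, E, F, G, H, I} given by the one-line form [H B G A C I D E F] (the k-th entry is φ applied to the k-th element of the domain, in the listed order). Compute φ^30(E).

E

Tracing E → C → … returns to E after 6 steps, so E lies in a 6-cycle (A H E C G D).
Powers repeat with period 6 on this cycle, and 30 mod 6 = 0, so φ^30(E) = φ^0(E).
So φ^30(E) = E.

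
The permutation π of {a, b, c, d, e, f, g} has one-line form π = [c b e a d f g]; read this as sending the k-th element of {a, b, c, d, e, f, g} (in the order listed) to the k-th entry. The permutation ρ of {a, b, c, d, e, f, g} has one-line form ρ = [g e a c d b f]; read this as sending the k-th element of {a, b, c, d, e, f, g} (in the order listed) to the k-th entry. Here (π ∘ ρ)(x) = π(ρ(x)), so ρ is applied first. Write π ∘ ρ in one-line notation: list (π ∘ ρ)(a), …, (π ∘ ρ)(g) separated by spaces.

(π ∘ ρ)(x) = π(ρ(x)). Computing each image: π(ρ(a)) = π(g) = g, π(ρ(b)) = π(e) = d, π(ρ(c)) = π(a) = c, π(ρ(d)) = π(c) = e, π(ρ(e)) = π(d) = a, π(ρ(f)) = π(b) = b, π(ρ(g)) = π(f) = f.
Hence π ∘ ρ = [g d c e a b f].

g d c e a b f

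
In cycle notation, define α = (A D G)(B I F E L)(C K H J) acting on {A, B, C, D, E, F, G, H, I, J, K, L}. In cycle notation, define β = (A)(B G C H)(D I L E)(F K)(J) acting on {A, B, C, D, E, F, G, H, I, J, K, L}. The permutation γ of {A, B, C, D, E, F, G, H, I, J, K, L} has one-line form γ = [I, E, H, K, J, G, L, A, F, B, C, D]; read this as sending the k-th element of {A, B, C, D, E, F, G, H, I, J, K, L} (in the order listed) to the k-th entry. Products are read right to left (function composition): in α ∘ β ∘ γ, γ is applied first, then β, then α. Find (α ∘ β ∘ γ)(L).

Apply the permutations in order: γ(L) = D, then β(D) = I, then α(I) = F. So (α ∘ β ∘ γ)(L) = F.

F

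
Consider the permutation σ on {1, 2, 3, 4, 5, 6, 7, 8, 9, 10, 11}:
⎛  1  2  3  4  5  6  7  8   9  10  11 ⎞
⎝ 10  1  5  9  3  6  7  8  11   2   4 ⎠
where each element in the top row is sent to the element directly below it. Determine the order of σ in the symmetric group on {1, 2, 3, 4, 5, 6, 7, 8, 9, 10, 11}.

6

The disjoint-cycle form of σ has cycle lengths 3, 3, 2, 1, 1, 1.
The order is lcm(3, 3, 2) = 6.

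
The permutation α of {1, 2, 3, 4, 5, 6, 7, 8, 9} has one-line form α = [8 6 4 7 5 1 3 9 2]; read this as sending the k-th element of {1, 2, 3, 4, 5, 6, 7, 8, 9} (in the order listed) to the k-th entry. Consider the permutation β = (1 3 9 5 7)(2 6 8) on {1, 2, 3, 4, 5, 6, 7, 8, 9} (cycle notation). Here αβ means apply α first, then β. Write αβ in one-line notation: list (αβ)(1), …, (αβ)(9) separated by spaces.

For each element, apply α then β: 1 → 8 → 2; 2 → 6 → 8; 3 → 4 → 4; 4 → 7 → 1; 5 → 5 → 7; 6 → 1 → 3; 7 → 3 → 9; 8 → 9 → 5; 9 → 2 → 6.
So αβ in one-line form is 2 8 4 1 7 3 9 5 6.

2 8 4 1 7 3 9 5 6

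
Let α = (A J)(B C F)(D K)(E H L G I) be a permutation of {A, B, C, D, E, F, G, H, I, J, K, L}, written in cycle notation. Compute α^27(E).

L

E lies in the 5-cycle (E H L G I).
Since the cycle has length 5, α^27 acts on it the same as α^2 (27 mod 5 = 2).
Advancing 2 steps from E: E → H → L.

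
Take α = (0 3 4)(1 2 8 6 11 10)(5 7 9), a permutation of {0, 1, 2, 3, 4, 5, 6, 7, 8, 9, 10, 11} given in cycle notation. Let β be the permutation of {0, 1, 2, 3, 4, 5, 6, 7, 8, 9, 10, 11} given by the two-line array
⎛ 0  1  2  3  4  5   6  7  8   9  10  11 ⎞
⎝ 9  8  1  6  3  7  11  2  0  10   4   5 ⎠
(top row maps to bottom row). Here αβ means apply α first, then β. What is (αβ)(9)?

First apply α: α(9) = 5, then β(5) = 7. Thus (αβ)(9) = 7.

7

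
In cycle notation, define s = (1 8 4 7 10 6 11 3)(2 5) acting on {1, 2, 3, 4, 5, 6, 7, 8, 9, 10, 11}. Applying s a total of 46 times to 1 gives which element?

1 lies in the 8-cycle (1 8 4 7 10 6 11 3).
On an 8-cycle, s^8 is the identity, so s^46 = s^6 there (46 ≡ 6 mod 8).
Advancing 6 steps from 1: 1 → 8 → 4 → 7 → 10 → 6 → 11.

11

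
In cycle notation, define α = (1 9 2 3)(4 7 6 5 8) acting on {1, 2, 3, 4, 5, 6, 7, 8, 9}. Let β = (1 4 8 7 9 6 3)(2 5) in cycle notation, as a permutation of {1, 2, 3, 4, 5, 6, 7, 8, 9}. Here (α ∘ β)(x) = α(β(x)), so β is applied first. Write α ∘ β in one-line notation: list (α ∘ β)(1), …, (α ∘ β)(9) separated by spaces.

7 8 9 4 3 1 2 6 5

Chase each element through β then α: 1 → 4 → 7; 2 → 5 → 8; 3 → 1 → 9; 4 → 8 → 4; 5 → 2 → 3; 6 → 3 → 1; 7 → 9 → 2; 8 → 7 → 6; 9 → 6 → 5.
So α ∘ β in one-line form is 7 8 9 4 3 1 2 6 5.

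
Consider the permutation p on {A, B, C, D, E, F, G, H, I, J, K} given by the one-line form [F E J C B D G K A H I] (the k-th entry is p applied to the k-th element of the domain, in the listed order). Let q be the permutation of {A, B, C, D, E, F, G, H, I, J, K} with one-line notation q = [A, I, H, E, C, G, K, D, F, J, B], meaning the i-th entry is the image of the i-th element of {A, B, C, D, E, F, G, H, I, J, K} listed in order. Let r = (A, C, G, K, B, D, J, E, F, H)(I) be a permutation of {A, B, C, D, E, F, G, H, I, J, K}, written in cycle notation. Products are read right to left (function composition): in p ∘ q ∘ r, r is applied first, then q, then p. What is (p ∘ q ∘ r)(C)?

I

Chase C: r(C) = G; q(G) = K; p(K) = I. Hence (p ∘ q ∘ r)(C) = I.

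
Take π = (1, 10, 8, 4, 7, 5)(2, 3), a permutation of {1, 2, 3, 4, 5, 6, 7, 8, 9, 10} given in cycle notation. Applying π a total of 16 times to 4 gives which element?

10

4 lies in the 6-cycle (1, 10, 8, 4, 7, 5).
On a 6-cycle, π^6 is the identity, so π^16 = π^4 there (16 ≡ 4 mod 6).
Stepping 4 places around the cycle: 4 → 7 → 5 → 1 → 10.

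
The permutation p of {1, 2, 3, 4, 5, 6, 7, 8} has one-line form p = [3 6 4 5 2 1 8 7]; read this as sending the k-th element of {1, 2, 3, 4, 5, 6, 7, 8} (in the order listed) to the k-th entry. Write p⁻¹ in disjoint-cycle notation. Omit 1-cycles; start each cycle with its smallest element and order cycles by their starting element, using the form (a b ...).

(1 6 2 5 4 3)(7 8)

First write p in disjoint cycles: (1 3 4 5 2 6)(7 8).
Reversing each cycle (and rotating so the smallest element leads) gives p⁻¹ = (1 6 2 5 4 3)(7 8).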